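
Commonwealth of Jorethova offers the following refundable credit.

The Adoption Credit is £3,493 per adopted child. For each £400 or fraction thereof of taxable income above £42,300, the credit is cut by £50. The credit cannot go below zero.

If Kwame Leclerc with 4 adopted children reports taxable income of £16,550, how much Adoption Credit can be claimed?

£13,972

Adoption Credit: base = 4 × £3,493 = £13,972. £16,550 is at or below the £42,300 threshold, so the full £13,972 applies.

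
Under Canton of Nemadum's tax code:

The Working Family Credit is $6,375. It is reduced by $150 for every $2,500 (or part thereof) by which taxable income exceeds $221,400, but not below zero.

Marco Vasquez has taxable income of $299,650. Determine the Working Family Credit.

$1,575

Working Family Credit: income exceeds $221,400 by $78,250, which is 32 full-or-partial $2,500 increments; reduction = 32 × $150 = $4,800, leaving $1,575.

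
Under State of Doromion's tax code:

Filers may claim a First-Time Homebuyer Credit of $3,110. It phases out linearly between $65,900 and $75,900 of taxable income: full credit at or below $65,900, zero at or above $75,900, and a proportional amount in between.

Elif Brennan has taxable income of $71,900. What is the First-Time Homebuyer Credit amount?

First-Time Homebuyer Credit: $71,900 is $6,000 into a $10,000 phase-out range, leaving 4,000/10,000 of the credit: $3,110 × 4,000/10,000 = $1,244.

$1,244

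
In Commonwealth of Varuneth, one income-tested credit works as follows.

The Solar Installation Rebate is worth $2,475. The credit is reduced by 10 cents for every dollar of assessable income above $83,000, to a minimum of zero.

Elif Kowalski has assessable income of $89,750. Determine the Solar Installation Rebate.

$1,800

Solar Installation Rebate: 10% of the $6,750 excess over $83,000 is $675; credit = $2,475 − $675 = $1,800.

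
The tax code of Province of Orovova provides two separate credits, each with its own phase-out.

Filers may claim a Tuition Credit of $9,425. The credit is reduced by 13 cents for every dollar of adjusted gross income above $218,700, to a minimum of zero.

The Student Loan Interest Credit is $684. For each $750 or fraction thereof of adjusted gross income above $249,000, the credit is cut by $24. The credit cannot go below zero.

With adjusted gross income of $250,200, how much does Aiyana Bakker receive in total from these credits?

Tuition Credit: 13% of the $31,500 excess over $218,700 is $4,095; credit = $9,425 − $4,095 = $5,330.
Student Loan Interest Credit: income exceeds $249,000 by $1,200, which is 2 full-or-partial $750 increments; reduction = 2 × $24 = $48, leaving $636.
Total: $5,330 + $636 = $5,966.

$5,966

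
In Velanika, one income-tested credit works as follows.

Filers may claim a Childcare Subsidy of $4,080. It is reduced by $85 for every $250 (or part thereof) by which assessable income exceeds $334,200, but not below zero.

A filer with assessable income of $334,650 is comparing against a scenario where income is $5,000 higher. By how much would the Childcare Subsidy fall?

$1,700

At $334,650 — income exceeds $334,200 by $450, which is 2 full-or-partial $250 increments; reduction = 2 × $85 = $170, leaving $3,910.
At $339,650 — income exceeds $334,200 by $5,450, which is 22 full-or-partial $250 increments; reduction = 22 × $85 = $1,870, leaving $2,210.
Lost: $3,910 − $2,210 = $1,700.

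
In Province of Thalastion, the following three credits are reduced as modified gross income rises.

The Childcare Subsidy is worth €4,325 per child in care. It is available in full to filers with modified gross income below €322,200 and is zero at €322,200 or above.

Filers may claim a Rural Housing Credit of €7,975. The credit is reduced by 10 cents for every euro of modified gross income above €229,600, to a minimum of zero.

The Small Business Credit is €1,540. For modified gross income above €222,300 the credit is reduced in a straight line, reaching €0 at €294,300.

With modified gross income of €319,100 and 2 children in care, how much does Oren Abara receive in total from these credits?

€8,650

Childcare Subsidy: base = 2 × €4,325 = €8,650. €319,100 is below the €322,200 cutoff, so the full €8,650 applies.
Rural Housing Credit: 10% of the €89,500 excess over €229,600 is €8,950 ≥ base, so the credit is €0.
Small Business Credit: €319,100 is at or above €294,300, so the credit is €0.
Total: €8,650 + €0 + €0 = €8,650.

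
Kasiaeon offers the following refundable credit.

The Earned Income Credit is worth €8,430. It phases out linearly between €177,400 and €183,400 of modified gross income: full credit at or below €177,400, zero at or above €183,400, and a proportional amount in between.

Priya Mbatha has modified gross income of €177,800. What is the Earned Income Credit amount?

Earned Income Credit: €177,800 is €400 into a €6,000 phase-out range, leaving 5,600/6,000 of the credit: €8,430 × 5,600/6,000 = €7,868.

€7,868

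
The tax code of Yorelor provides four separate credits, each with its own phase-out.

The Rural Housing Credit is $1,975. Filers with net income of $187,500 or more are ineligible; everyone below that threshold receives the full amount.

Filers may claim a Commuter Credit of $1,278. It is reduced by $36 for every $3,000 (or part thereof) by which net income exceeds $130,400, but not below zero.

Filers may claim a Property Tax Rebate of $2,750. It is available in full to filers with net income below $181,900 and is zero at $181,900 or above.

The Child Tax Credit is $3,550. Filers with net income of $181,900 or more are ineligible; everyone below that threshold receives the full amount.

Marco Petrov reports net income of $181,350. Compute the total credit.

Rural Housing Credit: $181,350 is below the $187,500 cutoff, so the full $1,975 applies.
Commuter Credit: income exceeds $130,400 by $50,950, which is 17 full-or-partial $3,000 increments; reduction = 17 × $36 = $612, leaving $666.
Property Tax Rebate: $181,350 is below the $181,900 cutoff, so the full $2,750 applies.
Child Tax Credit: $181,350 is below the $181,900 cutoff, so the full $3,550 applies.
Total: $1,975 + $666 + $2,750 + $3,550 = $8,941.

$8,941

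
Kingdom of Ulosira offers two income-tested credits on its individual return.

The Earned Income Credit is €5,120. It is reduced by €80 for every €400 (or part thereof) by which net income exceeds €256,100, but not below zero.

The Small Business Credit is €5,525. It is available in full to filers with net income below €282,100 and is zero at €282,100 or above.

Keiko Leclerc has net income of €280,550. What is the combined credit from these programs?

Earned Income Credit: income exceeds €256,100 by €24,450, which is 62 full-or-partial €400 increments; reduction = 62 × €80 = €4,960, leaving €160.
Small Business Credit: €280,550 is below the €282,100 cutoff, so the full €5,525 applies.
Total: €160 + €5,525 = €5,685.

€5,685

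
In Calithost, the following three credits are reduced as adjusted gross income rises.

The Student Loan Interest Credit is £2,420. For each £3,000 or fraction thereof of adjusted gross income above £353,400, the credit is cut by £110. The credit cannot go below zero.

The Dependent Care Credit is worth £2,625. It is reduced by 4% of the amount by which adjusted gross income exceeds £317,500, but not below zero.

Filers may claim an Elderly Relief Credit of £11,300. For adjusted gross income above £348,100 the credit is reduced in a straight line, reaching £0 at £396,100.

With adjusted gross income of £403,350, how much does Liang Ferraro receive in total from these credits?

Student Loan Interest Credit: income exceeds £353,400 by £49,950, which is 17 full-or-partial £3,000 increments; reduction = 17 × £110 = £1,870, leaving £550.
Dependent Care Credit: 4% of the £85,850 excess over £317,500 is £3,434 ≥ base, so the credit is £0.
Elderly Relief Credit: £403,350 is at or above £396,100, so the credit is £0.
Total: £550 + £0 + £0 = £550.

£550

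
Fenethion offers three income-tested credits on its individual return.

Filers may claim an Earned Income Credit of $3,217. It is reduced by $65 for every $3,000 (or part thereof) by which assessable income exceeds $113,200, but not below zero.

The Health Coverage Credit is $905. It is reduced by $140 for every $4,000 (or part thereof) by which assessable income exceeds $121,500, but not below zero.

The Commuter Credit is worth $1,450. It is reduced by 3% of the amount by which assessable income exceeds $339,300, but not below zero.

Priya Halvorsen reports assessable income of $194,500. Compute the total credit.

$2,847

Earned Income Credit: income exceeds $113,200 by $81,300, which is 28 full-or-partial $3,000 increments; reduction = 28 × $65 = $1,820, leaving $1,397.
Health Coverage Credit: income exceeds $121,500 by $73,000 → 19 increments × $140 = $2,660 ≥ base, so the credit is $0.
Commuter Credit: $194,500 is at or below the $339,300 threshold, so the full $1,450 applies.
Total: $1,397 + $0 + $1,450 = $2,847.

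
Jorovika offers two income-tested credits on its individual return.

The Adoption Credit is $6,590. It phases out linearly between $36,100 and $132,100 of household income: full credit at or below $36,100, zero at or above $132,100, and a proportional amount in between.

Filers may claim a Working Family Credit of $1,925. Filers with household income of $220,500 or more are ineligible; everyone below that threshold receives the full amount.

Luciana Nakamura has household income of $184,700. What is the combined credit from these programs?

Adoption Credit: $184,700 is at or above $132,100, so the credit is $0.
Working Family Credit: $184,700 is below the $220,500 cutoff, so the full $1,925 applies.
Total: $0 + $1,925 = $1,925.

$1,925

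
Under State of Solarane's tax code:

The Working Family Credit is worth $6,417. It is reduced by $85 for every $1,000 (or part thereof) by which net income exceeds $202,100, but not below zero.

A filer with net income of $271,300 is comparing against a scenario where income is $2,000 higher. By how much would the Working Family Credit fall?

At $271,300 — income exceeds $202,100 by $69,200, which is 70 full-or-partial $1,000 increments; reduction = 70 × $85 = $5,950, leaving $467.
At $273,300 — income exceeds $202,100 by $71,200, which is 72 full-or-partial $1,000 increments; reduction = 72 × $85 = $6,120, leaving $297.
Lost: $467 − $297 = $170.

$170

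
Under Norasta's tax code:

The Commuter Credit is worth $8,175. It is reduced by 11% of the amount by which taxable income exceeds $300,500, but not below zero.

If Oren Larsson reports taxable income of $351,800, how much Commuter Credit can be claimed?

$2,532

Commuter Credit: 11% of the $51,300 excess over $300,500 is $5,643; credit = $8,175 − $5,643 = $2,532.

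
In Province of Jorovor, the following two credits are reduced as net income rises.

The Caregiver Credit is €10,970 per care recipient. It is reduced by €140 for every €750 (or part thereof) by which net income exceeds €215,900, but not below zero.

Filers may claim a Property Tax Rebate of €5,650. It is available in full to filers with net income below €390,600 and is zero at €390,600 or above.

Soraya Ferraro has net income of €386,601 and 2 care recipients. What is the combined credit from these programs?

€5,650

Caregiver Credit: base = 2 × €10,970 = €21,940. income exceeds €215,900 by €170,701 → 228 increments × €140 = €31,920 ≥ base, so the credit is €0.
Property Tax Rebate: €386,601 is below the €390,600 cutoff, so the full €5,650 applies.
Total: €0 + €5,650 = €5,650.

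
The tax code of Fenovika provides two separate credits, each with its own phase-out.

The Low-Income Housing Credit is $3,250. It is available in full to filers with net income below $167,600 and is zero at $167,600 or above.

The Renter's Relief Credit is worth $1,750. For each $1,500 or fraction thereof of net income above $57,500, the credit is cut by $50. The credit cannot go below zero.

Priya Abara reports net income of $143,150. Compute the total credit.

Low-Income Housing Credit: $143,150 is below the $167,600 cutoff, so the full $3,250 applies.
Renter's Relief Credit: income exceeds $57,500 by $85,650 → 58 increments × $50 = $2,900 ≥ base, so the credit is $0.
Total: $3,250 + $0 = $3,250.

$3,250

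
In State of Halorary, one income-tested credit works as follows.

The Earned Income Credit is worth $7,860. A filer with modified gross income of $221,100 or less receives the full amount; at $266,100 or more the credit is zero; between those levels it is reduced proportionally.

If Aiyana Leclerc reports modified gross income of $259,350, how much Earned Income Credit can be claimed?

Earned Income Credit: $259,350 is $38,250 into a $45,000 phase-out range, leaving 6,750/45,000 of the credit: $7,860 × 6,750/45,000 = $1,179.

$1,179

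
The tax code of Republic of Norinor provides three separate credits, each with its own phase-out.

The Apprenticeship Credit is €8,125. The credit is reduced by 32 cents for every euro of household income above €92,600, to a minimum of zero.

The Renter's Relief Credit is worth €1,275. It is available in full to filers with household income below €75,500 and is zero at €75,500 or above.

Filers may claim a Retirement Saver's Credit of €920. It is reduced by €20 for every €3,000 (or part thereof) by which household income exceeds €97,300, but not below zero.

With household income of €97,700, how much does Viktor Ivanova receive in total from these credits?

€7,393

Apprenticeship Credit: 32% of the €5,100 excess over €92,600 is €1,632; credit = €8,125 − €1,632 = €6,493.
Renter's Relief Credit: €97,700 meets or exceeds the €75,500 cutoff, so the credit is €0.
Retirement Saver's Credit: income exceeds €97,300 by €400, which is 1 full-or-partial €3,000 increment; reduction = 1 × €20 = €20, leaving €900.
Total: €6,493 + €0 + €900 = €7,393.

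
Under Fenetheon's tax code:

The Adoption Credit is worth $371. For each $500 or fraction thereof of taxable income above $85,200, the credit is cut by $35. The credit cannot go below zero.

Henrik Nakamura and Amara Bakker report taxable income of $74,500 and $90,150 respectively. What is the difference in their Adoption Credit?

Henrik ($74,500): Adoption Credit: $74,500 is at or below the $85,200 threshold, so the full $371 applies.
Amara ($90,150): Adoption Credit: income exceeds $85,200 by $4,950, which is 10 full-or-partial $500 increments; reduction = 10 × $35 = $350, leaving $21.
Difference: |$371 − $21| = $350.

$350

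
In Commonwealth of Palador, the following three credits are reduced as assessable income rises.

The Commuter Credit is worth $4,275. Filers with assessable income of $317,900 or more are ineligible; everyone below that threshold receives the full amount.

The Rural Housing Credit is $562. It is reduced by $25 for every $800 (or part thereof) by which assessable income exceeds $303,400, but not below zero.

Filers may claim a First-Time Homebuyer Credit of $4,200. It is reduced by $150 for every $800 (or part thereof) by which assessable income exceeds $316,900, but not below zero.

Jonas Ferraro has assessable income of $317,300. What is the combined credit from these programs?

$8,437

Commuter Credit: $317,300 is below the $317,900 cutoff, so the full $4,275 applies.
Rural Housing Credit: income exceeds $303,400 by $13,900, which is 18 full-or-partial $800 increments; reduction = 18 × $25 = $450, leaving $112.
First-Time Homebuyer Credit: income exceeds $316,900 by $400, which is 1 full-or-partial $800 increment; reduction = 1 × $150 = $150, leaving $4,050.
Total: $4,275 + $112 + $4,050 = $8,437.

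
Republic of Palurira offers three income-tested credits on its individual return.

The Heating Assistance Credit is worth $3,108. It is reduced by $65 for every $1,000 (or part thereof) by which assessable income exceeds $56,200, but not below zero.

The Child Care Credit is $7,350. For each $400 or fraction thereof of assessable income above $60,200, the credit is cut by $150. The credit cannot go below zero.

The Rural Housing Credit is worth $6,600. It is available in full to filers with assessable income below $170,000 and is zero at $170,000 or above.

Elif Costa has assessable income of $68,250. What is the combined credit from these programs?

Heating Assistance Credit: income exceeds $56,200 by $12,050, which is 13 full-or-partial $1,000 increments; reduction = 13 × $65 = $845, leaving $2,263.
Child Care Credit: income exceeds $60,200 by $8,050, which is 21 full-or-partial $400 increments; reduction = 21 × $150 = $3,150, leaving $4,200.
Rural Housing Credit: $68,250 is below the $170,000 cutoff, so the full $6,600 applies.
Total: $2,263 + $4,200 + $6,600 = $13,063.

$13,063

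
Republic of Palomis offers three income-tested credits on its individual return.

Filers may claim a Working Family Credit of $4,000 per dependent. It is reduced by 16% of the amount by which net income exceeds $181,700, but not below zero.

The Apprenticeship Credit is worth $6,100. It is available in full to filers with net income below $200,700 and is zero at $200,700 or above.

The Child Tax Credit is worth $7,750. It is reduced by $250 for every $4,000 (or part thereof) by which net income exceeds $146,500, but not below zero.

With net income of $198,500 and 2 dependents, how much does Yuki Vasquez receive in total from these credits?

Working Family Credit: base = 2 × $4,000 = $8,000. 16% of the $16,800 excess over $181,700 is $2,688; credit = $8,000 − $2,688 = $5,312.
Apprenticeship Credit: $198,500 is below the $200,700 cutoff, so the full $6,100 applies.
Child Tax Credit: income exceeds $146,500 by $52,000, which is 13 full-or-partial $4,000 increments; reduction = 13 × $250 = $3,250, leaving $4,500.
Total: $5,312 + $6,100 + $4,500 = $15,912.

$15,912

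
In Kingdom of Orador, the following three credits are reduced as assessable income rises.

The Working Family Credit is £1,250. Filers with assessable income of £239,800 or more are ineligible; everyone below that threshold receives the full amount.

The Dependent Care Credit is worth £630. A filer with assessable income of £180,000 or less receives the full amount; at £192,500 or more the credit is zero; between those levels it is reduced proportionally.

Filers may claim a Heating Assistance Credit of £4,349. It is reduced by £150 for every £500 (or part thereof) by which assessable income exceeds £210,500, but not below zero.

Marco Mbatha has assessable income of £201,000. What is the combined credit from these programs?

£5,599

Working Family Credit: £201,000 is below the £239,800 cutoff, so the full £1,250 applies.
Dependent Care Credit: £201,000 is at or above £192,500, so the credit is £0.
Heating Assistance Credit: £201,000 is at or below the £210,500 threshold, so the full £4,349 applies.
Total: £1,250 + £0 + £4,349 = £5,599.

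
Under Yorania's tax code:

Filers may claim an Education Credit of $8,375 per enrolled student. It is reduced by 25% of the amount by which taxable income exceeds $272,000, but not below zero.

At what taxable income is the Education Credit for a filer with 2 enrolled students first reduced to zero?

$339,000

Full credit = 2 × $8,375 = $16,750.
The credit falls by 25% of each dollar above $272,000, so it reaches zero when the excess is $16,750 / 25% = $67,000: income = $272,000 + $67,000 = $339,000.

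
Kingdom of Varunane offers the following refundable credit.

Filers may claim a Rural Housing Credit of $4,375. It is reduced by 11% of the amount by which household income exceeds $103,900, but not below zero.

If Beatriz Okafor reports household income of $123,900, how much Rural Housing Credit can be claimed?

Rural Housing Credit: 11% of the $20,000 excess over $103,900 is $2,200; credit = $4,375 − $2,200 = $2,175.

$2,175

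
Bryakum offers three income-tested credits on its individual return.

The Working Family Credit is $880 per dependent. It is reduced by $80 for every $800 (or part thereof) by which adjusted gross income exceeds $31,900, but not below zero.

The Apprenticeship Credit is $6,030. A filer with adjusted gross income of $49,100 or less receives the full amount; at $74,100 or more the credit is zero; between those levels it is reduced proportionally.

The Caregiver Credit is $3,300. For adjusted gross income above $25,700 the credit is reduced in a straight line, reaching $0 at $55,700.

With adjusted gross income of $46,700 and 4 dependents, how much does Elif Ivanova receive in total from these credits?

Working Family Credit: base = 4 × $880 = $3,520. income exceeds $31,900 by $14,800, which is 19 full-or-partial $800 increments; reduction = 19 × $80 = $1,520, leaving $2,000.
Apprenticeship Credit: $46,700 is at or below the $49,100 threshold, so the full $6,030 applies.
Caregiver Credit: $46,700 is $21,000 into a $30,000 phase-out range, leaving 9,000/30,000 of the credit: $3,300 × 9,000/30,000 = $990.
Total: $2,000 + $6,030 + $990 = $9,020.

$9,020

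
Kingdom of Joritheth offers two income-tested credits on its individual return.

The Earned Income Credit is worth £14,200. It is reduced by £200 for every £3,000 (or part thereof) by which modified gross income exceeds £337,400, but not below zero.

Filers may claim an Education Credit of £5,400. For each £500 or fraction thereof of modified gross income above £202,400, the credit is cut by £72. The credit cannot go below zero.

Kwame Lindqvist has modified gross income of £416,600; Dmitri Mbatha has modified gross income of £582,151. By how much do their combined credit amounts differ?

£8,800

Kwame (£416,600): Earned Income Credit: income exceeds £337,400 by £79,200, which is 27 full-or-partial £3,000 increments; reduction = 27 × £200 = £5,400, leaving £8,800. Education Credit: income exceeds £202,400 by £214,200 → 429 increments × £72 = £30,888 ≥ base, so the credit is £0. total £8,800 + £0 = £8,800
Dmitri (£582,151): Earned Income Credit: income exceeds £337,400 by £244,751 → 82 increments × £200 = £16,400 ≥ base, so the credit is £0. Education Credit: income exceeds £202,400 by £379,751 → 760 increments × £72 = £54,720 ≥ base, so the credit is £0. total £0 + £0 = £0
Difference: |£8,800 − £0| = £8,800.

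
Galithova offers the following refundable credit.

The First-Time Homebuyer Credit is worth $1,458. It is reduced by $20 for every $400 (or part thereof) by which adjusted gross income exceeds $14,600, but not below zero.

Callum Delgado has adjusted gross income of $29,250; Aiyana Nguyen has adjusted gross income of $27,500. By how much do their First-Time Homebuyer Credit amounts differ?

$80

Callum ($29,250): First-Time Homebuyer Credit: income exceeds $14,600 by $14,650, which is 37 full-or-partial $400 increments; reduction = 37 × $20 = $740, leaving $718.
Aiyana ($27,500): First-Time Homebuyer Credit: income exceeds $14,600 by $12,900, which is 33 full-or-partial $400 increments; reduction = 33 × $20 = $660, leaving $798.
Difference: |$718 − $798| = $80.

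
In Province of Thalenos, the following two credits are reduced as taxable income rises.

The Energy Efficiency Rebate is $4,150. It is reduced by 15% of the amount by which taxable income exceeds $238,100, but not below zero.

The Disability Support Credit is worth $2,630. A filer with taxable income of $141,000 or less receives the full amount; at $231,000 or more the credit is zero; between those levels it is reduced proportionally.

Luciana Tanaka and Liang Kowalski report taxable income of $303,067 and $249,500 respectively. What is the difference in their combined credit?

Luciana ($303,067): Energy Efficiency Rebate: 15% of the $64,967 excess over $238,100 is $9,745.05 ≥ base, so the credit is $0. Disability Support Credit: $303,067 is at or above $231,000, so the credit is $0. total $0 + $0 = $0
Liang ($249,500): Energy Efficiency Rebate: 15% of the $11,400 excess over $238,100 is $1,710; credit = $4,150 − $1,710 = $2,440. Disability Support Credit: $249,500 is at or above $231,000, so the credit is $0. total $2,440 + $0 = $2,440
Difference: |$0 − $2,440| = $2,440.

$2,440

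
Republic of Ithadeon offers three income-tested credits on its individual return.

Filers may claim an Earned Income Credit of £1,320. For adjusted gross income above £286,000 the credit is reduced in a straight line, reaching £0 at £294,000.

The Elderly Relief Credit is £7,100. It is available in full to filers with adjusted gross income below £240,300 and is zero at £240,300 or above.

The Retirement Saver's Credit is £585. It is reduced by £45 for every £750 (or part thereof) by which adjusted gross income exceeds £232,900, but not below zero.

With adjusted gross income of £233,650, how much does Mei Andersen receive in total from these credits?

Earned Income Credit: £233,650 is at or below the £286,000 threshold, so the full £1,320 applies.
Elderly Relief Credit: £233,650 is below the £240,300 cutoff, so the full £7,100 applies.
Retirement Saver's Credit: income exceeds £232,900 by £750, which is 1 full-or-partial £750 increment; reduction = 1 × £45 = £45, leaving £540.
Total: £1,320 + £7,100 + £540 = £8,960.

£8,960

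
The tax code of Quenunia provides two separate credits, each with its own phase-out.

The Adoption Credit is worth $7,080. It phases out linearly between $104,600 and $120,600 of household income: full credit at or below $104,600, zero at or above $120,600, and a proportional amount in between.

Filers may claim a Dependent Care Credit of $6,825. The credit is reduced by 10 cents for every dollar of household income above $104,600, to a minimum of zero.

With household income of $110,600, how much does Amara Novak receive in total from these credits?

$10,650

Adoption Credit: $110,600 is $6,000 into a $16,000 phase-out range, leaving 10,000/16,000 of the credit: $7,080 × 10,000/16,000 = $4,425.
Dependent Care Credit: 10% of the $6,000 excess over $104,600 is $600; credit = $6,825 − $600 = $6,225.
Total: $4,425 + $6,225 = $10,650.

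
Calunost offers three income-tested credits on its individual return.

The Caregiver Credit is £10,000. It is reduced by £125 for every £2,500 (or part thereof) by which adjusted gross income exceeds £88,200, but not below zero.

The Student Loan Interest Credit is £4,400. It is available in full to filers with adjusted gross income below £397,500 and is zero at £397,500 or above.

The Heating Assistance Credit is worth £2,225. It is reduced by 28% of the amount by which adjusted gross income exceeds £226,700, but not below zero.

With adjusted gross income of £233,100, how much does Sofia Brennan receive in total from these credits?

£7,583

Caregiver Credit: income exceeds £88,200 by £144,900, which is 58 full-or-partial £2,500 increments; reduction = 58 × £125 = £7,250, leaving £2,750.
Student Loan Interest Credit: £233,100 is below the £397,500 cutoff, so the full £4,400 applies.
Heating Assistance Credit: 28% of the £6,400 excess over £226,700 is £1,792; credit = £2,225 − £1,792 = £433.
Total: £2,750 + £4,400 + £433 = £7,583.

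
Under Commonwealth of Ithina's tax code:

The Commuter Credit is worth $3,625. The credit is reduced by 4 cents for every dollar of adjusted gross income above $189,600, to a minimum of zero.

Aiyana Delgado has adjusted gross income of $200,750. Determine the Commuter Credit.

$3,179

Commuter Credit: 4% of the $11,150 excess over $189,600 is $446; credit = $3,625 − $446 = $3,179.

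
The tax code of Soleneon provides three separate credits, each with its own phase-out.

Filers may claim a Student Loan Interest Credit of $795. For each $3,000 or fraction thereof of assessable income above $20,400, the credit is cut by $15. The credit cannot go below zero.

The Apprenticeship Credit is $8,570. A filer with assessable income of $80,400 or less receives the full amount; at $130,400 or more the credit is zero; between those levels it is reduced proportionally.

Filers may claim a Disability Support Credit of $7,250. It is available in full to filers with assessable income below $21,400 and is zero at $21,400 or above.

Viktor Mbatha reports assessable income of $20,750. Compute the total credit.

$16,600

Student Loan Interest Credit: income exceeds $20,400 by $350, which is 1 full-or-partial $3,000 increment; reduction = 1 × $15 = $15, leaving $780.
Apprenticeship Credit: $20,750 is at or below the $80,400 threshold, so the full $8,570 applies.
Disability Support Credit: $20,750 is below the $21,400 cutoff, so the full $7,250 applies.
Total: $780 + $8,570 + $7,250 = $16,600.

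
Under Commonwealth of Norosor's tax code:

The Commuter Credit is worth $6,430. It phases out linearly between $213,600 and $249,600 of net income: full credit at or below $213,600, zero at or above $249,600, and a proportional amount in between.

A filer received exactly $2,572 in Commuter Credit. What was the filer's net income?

$235,200

$2,572 is 2,572/6,430 of the full $6,430, so 3,858/6,430 of the $36,000 range has been used: income = $213,600 + $36,000 × 3,858/6,430 = $235,200.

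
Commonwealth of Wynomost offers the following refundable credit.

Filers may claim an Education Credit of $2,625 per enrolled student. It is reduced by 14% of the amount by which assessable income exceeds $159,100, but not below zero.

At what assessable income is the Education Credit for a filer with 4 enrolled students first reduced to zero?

Full credit = 4 × $2,625 = $10,500.
The credit falls by 14% of each dollar above $159,100, so it reaches zero when the excess is $10,500 / 14% = $75,000: income = $159,100 + $75,000 = $234,100.

$234,100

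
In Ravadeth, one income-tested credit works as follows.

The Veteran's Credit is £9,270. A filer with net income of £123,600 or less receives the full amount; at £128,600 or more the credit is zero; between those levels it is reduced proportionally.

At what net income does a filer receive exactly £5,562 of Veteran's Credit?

£125,600

£5,562 is 5,562/9,270 of the full £9,270, so 3,708/9,270 of the £5,000 range has been used: income = £123,600 + £5,000 × 3,708/9,270 = £125,600.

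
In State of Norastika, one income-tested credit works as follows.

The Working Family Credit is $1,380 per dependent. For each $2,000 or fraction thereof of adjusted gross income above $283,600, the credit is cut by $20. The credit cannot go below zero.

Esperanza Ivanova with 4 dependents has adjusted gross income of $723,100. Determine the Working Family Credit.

Working Family Credit: base = 4 × $1,380 = $5,520. income exceeds $283,600 by $439,500, which is 220 full-or-partial $2,000 increments; reduction = 220 × $20 = $4,400, leaving $1,120.

$1,120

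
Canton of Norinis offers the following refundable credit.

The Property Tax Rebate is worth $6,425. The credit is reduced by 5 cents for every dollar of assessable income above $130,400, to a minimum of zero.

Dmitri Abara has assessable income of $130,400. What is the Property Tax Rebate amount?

Property Tax Rebate: $130,400 is at or below the $130,400 threshold, so the full $6,425 applies.

$6,425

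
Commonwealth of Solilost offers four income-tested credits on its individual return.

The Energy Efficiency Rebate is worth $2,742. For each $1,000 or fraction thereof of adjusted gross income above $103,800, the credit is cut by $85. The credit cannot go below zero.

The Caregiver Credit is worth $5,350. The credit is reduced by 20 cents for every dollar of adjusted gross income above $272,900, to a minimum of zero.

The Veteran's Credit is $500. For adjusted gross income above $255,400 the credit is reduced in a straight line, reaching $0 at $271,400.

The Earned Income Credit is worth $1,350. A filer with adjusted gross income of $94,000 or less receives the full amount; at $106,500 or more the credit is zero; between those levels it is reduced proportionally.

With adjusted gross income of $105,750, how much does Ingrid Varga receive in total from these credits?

Energy Efficiency Rebate: income exceeds $103,800 by $1,950, which is 2 full-or-partial $1,000 increments; reduction = 2 × $85 = $170, leaving $2,572.
Caregiver Credit: $105,750 is at or below the $272,900 threshold, so the full $5,350 applies.
Veteran's Credit: $105,750 is at or below the $255,400 threshold, so the full $500 applies.
Earned Income Credit: $105,750 is $11,750 into a $12,500 phase-out range, leaving 750/12,500 of the credit: $1,350 × 750/12,500 = $81.
Total: $2,572 + $5,350 + $500 + $81 = $8,503.

$8,503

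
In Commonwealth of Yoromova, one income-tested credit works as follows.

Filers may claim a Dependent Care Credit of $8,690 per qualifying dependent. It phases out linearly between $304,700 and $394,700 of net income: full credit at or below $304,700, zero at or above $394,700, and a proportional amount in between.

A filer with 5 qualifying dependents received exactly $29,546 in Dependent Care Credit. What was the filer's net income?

Full credit = 5 × $8,690 = $43,450.
$29,546 is 29,546/43,450 of the full $43,450, so 13,904/43,450 of the $90,000 range has been used: income = $304,700 + $90,000 × 13,904/43,450 = $333,500.

$333,500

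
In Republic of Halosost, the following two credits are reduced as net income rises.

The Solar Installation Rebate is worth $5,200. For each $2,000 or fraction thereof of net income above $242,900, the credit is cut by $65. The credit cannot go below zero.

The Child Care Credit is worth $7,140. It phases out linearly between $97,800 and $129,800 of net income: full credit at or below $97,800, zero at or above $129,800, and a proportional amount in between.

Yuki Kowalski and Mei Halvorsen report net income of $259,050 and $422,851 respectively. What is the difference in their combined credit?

$4,615

Yuki ($259,050): Solar Installation Rebate: income exceeds $242,900 by $16,150, which is 9 full-or-partial $2,000 increments; reduction = 9 × $65 = $585, leaving $4,615. Child Care Credit: $259,050 is at or above $129,800, so the credit is $0. total $4,615 + $0 = $4,615
Mei ($422,851): Solar Installation Rebate: income exceeds $242,900 by $179,951 → 90 increments × $65 = $5,850 ≥ base, so the credit is $0. Child Care Credit: $422,851 is at or above $129,800, so the credit is $0. total $0 + $0 = $0
Difference: |$4,615 − $0| = $4,615.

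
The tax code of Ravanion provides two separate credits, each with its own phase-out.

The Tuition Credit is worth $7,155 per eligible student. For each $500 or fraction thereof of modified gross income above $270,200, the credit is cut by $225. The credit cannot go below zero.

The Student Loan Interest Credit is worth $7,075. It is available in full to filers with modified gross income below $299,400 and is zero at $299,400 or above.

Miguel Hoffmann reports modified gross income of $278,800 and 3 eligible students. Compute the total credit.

Tuition Credit: base = 3 × $7,155 = $21,465. income exceeds $270,200 by $8,600, which is 18 full-or-partial $500 increments; reduction = 18 × $225 = $4,050, leaving $17,415.
Student Loan Interest Credit: $278,800 is below the $299,400 cutoff, so the full $7,075 applies.
Total: $17,415 + $7,075 = $24,490.

$24,490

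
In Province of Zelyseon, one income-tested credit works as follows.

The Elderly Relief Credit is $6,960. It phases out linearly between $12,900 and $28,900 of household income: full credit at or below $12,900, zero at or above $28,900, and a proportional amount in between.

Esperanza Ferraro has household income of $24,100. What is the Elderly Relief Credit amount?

$2,088

Elderly Relief Credit: $24,100 is $11,200 into a $16,000 phase-out range, leaving 4,800/16,000 of the credit: $6,960 × 4,800/16,000 = $2,088.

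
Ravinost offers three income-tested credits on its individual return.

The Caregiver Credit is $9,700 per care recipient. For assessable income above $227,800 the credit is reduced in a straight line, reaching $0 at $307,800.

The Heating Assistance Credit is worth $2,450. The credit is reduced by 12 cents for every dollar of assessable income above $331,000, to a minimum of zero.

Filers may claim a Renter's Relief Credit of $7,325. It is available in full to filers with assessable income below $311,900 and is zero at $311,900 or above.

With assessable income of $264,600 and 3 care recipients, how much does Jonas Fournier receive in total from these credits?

$25,489

Caregiver Credit: base = 3 × $9,700 = $29,100. $264,600 is $36,800 into a $80,000 phase-out range, leaving 43,200/80,000 of the credit: $29,100 × 43,200/80,000 = $15,714.
Heating Assistance Credit: $264,600 is at or below the $331,000 threshold, so the full $2,450 applies.
Renter's Relief Credit: $264,600 is below the $311,900 cutoff, so the full $7,325 applies.
Total: $15,714 + $2,450 + $7,325 = $25,489.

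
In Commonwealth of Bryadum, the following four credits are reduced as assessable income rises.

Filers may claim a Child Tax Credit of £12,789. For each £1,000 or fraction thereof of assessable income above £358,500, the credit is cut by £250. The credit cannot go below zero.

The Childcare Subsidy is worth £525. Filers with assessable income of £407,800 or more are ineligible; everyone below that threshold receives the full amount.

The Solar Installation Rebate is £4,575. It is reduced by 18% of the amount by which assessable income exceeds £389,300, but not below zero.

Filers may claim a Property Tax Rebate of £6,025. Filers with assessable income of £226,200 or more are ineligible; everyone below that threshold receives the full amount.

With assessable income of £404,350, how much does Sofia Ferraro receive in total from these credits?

£3,680

Child Tax Credit: income exceeds £358,500 by £45,850, which is 46 full-or-partial £1,000 increments; reduction = 46 × £250 = £11,500, leaving £1,289.
Childcare Subsidy: £404,350 is below the £407,800 cutoff, so the full £525 applies.
Solar Installation Rebate: 18% of the £15,050 excess over £389,300 is £2,709; credit = £4,575 − £2,709 = £1,866.
Property Tax Rebate: £404,350 meets or exceeds the £226,200 cutoff, so the credit is £0.
Total: £1,289 + £525 + £1,866 + £0 = £3,680.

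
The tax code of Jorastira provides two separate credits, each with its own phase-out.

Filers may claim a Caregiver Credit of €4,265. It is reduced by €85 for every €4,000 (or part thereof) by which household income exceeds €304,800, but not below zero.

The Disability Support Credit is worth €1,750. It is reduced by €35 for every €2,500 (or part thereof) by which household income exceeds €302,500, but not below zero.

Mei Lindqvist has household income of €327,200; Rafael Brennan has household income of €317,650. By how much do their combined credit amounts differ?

Mei (€327,200): Caregiver Credit: income exceeds €304,800 by €22,400, which is 6 full-or-partial €4,000 increments; reduction = 6 × €85 = €510, leaving €3,755. Disability Support Credit: income exceeds €302,500 by €24,700, which is 10 full-or-partial €2,500 increments; reduction = 10 × €35 = €350, leaving €1,400. total €3,755 + €1,400 = €5,155
Rafael (€317,650): Caregiver Credit: income exceeds €304,800 by €12,850, which is 4 full-or-partial €4,000 increments; reduction = 4 × €85 = €340, leaving €3,925. Disability Support Credit: income exceeds €302,500 by €15,150, which is 7 full-or-partial €2,500 increments; reduction = 7 × €35 = €245, leaving €1,505. total €3,925 + €1,505 = €5,430
Difference: |€5,155 − €5,430| = €275.

€275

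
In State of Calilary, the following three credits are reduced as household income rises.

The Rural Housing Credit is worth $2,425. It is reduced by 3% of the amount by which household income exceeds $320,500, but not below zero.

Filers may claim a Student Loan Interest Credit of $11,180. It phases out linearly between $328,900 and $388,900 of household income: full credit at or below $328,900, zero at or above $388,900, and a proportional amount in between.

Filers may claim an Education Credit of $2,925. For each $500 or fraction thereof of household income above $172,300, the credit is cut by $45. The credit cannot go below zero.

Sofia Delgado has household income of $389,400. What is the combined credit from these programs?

Rural Housing Credit: 3% of the $68,900 excess over $320,500 is $2,067; credit = $2,425 − $2,067 = $358.
Student Loan Interest Credit: $389,400 is at or above $388,900, so the credit is $0.
Education Credit: income exceeds $172,300 by $217,100 → 435 increments × $45 = $19,575 ≥ base, so the credit is $0.
Total: $358 + $0 + $0 = $358.

$358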